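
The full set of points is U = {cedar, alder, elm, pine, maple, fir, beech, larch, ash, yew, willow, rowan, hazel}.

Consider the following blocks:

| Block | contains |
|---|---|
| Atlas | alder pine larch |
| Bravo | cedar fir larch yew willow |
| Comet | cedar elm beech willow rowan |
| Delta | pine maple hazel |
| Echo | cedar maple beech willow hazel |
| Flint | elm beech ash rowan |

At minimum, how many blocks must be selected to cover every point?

Take {Atlas, Bravo, Delta, Flint}. Their union is {cedar, alder, elm, pine, maple, fir, beech, larch, ash, yew, willow, rowan, hazel}, which is all 13 points.
No 3 of the 6 blocks cover everything (all 20 combinations miss at least one point), so 4 is optimal.

4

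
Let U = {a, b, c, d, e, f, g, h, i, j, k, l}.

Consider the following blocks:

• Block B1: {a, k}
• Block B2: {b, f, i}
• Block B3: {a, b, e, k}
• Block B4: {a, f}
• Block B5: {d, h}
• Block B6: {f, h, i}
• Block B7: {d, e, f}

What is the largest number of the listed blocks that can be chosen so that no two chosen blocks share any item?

3

B1, B2, B5 are pairwise disjoint (B1={a,k}; B2={b,f,i}; B5={d,h}).
Every remaining block overlaps one of these, and no 4 of the listed blocks are pairwise disjoint, so 3 is the maximum.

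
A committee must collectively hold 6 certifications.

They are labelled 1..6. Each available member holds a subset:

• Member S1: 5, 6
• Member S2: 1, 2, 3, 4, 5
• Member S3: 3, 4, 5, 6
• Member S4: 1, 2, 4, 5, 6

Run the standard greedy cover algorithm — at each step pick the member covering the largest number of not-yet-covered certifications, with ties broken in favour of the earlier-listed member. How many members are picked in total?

Greedy: pick S2 (covers 5 new) → pick S1 (covers 1 new). Total picks: 2.

2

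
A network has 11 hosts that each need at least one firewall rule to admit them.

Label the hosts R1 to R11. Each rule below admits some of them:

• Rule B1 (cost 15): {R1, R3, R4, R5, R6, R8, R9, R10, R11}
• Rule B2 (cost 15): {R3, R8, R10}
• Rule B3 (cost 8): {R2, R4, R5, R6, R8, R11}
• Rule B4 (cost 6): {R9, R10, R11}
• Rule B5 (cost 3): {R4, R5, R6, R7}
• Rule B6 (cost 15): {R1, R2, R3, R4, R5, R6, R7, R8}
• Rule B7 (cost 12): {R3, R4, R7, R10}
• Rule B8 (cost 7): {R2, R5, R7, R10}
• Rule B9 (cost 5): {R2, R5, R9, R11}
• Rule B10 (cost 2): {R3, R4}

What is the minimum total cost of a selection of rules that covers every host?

21

B4, B6 together cover every host (B4 ∪ B6 = {R1, R2, R3, R4, R5, R6, R7, R8, R9, R10, R11}); total cost 6 + 15 = 21.
The greedy pick B5, B9, B10, B1 costs 25; no covering selection beats 21.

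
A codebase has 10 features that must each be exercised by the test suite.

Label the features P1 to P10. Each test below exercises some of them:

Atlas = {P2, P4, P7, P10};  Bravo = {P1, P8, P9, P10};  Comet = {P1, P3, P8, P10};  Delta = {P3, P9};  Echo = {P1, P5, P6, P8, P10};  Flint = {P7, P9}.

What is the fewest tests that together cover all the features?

3

Atlas and Delta and Echo together: Atlas ∪ Delta ∪ Echo = {P1, P2, P3, P4, P5, P6, P7, P8, P9, P10} — every feature is covered.
Only Atlas contains P2, so Atlas is forced; the remaining 6 features need at least 2 more tests (each remaining test adds at most 4) — so at least 3 tests are needed, and 3 is optimal.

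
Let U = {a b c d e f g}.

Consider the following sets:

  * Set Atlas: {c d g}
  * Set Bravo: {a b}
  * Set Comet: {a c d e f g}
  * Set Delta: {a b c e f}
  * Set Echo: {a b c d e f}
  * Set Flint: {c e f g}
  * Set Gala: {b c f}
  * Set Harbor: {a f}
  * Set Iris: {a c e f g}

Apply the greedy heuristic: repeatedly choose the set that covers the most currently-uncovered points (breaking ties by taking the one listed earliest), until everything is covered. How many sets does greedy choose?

Greedy: pick Comet (covers 6 new) → pick Bravo (covers 1 new). Total picks: 2.

2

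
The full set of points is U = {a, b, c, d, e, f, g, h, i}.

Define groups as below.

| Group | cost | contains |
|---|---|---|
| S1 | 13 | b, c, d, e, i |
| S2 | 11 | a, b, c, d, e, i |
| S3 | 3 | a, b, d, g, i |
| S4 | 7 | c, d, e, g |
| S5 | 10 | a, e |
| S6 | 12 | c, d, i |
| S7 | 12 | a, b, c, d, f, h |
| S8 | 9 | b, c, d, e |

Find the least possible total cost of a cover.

22

S3, S4, S7 together cover every point (S3 ∪ S4 ∪ S7 = {a, b, c, d, e, f, g, h, i}); total cost 3 + 7 + 12 = 22.
No covering selection has total cost below 22.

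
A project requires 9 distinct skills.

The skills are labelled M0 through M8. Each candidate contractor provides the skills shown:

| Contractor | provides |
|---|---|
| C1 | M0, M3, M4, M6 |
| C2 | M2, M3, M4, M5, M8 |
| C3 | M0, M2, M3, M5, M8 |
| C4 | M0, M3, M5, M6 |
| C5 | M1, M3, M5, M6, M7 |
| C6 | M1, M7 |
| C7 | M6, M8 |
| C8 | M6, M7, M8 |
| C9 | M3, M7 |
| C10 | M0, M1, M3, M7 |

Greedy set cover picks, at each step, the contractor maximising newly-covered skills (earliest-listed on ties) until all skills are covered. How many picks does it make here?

Greedy: pick C2 (covers 5 new) → pick C5 (covers 3 new) → pick C1 (covers 1 new). Total picks: 3.

3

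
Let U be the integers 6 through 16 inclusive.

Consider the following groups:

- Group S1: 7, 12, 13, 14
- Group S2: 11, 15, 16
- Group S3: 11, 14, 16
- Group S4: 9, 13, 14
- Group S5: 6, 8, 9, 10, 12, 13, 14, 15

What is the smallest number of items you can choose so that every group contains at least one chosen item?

2

H = {11, 14} meets every group (each contains at least one member of H), and |H| = 2.
The groups S1, S2 are pairwise disjoint, so any hitting set needs a separate item for each — at least 2. Hence 2 is optimal.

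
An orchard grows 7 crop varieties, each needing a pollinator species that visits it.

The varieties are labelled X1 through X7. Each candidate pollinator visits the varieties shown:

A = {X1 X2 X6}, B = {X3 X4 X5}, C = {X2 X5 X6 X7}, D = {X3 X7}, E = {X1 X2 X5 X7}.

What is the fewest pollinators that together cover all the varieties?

A and B and D together: A ∪ B ∪ D = {X1, X2, X3, X4, X5, X6, X7} — every variety is covered.
Only B contains X4, so B is forced; the remaining 4 varieties need at least 2 more pollinators (each remaining pollinator adds at most 3) — so at least 3 pollinators are needed, and 3 is optimal.

3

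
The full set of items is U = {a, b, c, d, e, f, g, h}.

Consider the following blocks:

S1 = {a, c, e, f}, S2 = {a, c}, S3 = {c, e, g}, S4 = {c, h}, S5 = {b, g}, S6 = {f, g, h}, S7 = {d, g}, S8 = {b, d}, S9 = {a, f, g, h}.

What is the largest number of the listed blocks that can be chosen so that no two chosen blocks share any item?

3

S2, S6, S8 are pairwise disjoint (S2={a,c}; S6={f,g,h}; S8={b,d}).
Every remaining block overlaps one of these, and no 4 of the listed blocks are pairwise disjoint, so 3 is the maximum.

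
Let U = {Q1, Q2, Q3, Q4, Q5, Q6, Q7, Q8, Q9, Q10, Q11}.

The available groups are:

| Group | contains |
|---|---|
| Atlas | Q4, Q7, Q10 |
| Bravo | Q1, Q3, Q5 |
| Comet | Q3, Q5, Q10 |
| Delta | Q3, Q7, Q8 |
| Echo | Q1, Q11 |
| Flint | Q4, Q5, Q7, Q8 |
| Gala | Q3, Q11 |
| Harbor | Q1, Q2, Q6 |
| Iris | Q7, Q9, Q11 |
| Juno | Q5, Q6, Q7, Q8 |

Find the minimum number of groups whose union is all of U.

4

Comet and Flint and Harbor and Iris together: Comet ∪ Flint ∪ Harbor ∪ Iris = {Q1, Q2, Q3, Q4, Q5, Q6, Q7, Q8, Q9, Q10, Q11} — every element is covered.
Only Iris contains Q9, so Iris is forced; the remaining 8 elements need at least 3 more groups (each remaining group adds at most 3) — so at least 4 groups are needed, and 4 is optimal.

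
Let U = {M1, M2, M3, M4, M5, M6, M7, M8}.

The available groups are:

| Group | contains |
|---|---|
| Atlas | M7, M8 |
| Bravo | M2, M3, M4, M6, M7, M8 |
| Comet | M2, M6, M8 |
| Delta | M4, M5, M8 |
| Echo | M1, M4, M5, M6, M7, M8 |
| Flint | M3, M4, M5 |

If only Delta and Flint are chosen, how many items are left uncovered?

Union of Delta, Flint = {M3, M4, M5, M8}.
Not covered: M1, M2, M6, M7 — 4 items.

4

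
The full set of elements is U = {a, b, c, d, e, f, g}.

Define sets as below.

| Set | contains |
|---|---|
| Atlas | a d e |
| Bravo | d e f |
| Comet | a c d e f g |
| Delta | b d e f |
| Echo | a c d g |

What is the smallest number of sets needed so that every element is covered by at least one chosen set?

Delta and Echo together: Delta ∪ Echo = {a, b, c, d, e, f, g} — every element is covered.
No single set has all 7 elements (the largest, Comet, has 6), so 2 is optimal.

2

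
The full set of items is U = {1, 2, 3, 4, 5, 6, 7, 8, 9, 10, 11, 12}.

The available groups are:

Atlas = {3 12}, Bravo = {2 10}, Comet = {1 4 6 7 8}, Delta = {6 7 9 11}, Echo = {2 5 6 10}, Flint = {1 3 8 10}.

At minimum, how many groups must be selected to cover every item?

4

Take {Atlas, Comet, Delta, Echo}. Their union is {1, 2, 3, 4, 5, 6, 7, 8, 9, 10, 11, 12}, which is all 12 items.
Only Comet contains 4, so Comet is forced; the remaining 7 items need at least 3 more groups (each remaining group adds at most 3) — so at least 4 groups are needed, and 4 is optimal.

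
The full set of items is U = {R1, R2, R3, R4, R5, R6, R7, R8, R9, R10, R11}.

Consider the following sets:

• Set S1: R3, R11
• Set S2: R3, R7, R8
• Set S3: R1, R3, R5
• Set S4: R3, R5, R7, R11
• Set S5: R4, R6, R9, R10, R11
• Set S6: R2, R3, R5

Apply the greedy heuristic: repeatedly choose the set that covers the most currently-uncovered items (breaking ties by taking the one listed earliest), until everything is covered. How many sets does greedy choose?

Greedy: pick S5 (covers 5 new) → pick S2 (covers 3 new) → pick S3 (covers 2 new) → pick S6 (covers 1 new). Total picks: 4.

4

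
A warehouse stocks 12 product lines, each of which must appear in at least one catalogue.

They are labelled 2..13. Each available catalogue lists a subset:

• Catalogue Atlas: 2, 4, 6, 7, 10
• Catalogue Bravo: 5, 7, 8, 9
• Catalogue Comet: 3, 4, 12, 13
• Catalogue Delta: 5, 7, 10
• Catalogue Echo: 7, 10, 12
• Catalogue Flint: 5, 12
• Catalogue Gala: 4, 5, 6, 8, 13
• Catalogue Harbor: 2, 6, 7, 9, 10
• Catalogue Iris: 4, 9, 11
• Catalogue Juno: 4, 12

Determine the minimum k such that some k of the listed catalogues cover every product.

Atlas and Comet and Gala and Iris together: Atlas ∪ Comet ∪ Gala ∪ Iris = {2, 3, 4, 5, 6, 7, 8, 9, 10, 11, 12, 13} — every product is covered.
Only Iris contains 11, so Iris is forced; the remaining 9 products need at least 3 more catalogues (each remaining catalogue adds at most 4) — so at least 4 catalogues are needed, and 4 is optimal.

4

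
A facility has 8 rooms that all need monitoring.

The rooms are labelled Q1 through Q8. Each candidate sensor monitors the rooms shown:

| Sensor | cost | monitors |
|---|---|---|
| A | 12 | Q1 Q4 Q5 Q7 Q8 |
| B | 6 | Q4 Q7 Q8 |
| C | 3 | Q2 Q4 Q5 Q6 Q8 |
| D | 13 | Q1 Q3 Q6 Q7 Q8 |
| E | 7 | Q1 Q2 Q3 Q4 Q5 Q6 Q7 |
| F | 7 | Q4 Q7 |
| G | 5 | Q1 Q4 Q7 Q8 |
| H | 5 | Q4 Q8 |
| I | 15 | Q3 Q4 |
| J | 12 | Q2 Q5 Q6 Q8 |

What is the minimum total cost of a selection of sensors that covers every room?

10

C, E together cover every room (C ∪ E = {Q1, Q2, Q3, Q4, Q5, Q6, Q7, Q8}); total cost 3 + 7 = 10.
No covering selection has total cost below 10.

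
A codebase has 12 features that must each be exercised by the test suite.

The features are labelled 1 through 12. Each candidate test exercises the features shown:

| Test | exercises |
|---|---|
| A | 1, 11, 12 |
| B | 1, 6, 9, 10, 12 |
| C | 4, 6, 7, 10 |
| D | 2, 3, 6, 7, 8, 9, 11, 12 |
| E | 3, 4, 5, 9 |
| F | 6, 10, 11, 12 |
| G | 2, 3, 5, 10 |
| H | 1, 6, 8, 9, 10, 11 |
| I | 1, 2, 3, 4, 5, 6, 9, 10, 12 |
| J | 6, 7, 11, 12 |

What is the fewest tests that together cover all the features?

2

Take {D, I}. Their union is {1, 2, 3, 4, 5, 6, 7, 8, 9, 10, 11, 12}, which is all 12 features.
No single test has all 12 features (the largest, I, has 9), so 2 is optimal.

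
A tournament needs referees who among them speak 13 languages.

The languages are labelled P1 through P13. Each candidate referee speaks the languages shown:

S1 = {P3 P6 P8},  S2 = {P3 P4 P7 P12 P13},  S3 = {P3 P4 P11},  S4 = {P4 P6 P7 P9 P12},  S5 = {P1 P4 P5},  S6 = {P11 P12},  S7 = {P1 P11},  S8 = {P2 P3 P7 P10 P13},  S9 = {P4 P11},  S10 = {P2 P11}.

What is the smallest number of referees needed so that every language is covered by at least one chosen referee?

S1 and S3 and S4 and S5 and S8 together: S1 ∪ S3 ∪ S4 ∪ S5 ∪ S8 = {P1, P2, P3, P4, P5, P6, P7, P8, P9, P10, P11, P12, P13} — every language is covered.
No 4 of the 10 referees cover everything (all 210 combinations miss at least one language), so 5 is optimal.

5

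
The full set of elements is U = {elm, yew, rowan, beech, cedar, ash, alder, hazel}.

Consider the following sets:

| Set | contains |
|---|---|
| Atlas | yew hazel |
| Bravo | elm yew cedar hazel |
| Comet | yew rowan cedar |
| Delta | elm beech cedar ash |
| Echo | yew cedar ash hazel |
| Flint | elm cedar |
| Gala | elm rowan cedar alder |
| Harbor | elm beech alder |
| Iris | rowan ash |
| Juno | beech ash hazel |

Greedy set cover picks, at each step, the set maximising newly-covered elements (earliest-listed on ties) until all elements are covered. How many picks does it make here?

Greedy: pick Bravo (covers 4 new) → pick Delta (covers 2 new) → pick Gala (covers 2 new). Total picks: 3.

3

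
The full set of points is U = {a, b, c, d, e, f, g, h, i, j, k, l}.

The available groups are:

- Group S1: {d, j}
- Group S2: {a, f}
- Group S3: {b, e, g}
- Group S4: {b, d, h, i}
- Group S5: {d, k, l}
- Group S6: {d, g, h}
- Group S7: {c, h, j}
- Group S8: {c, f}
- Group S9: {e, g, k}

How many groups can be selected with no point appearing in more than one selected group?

S2, S3, S5, S7 are pairwise disjoint (S2={a,f}; S3={b,e,g}; S5={d,k,l}; S7={c,h,j}).
Every remaining group overlaps one of these, and no 5 of the listed groups are pairwise disjoint, so 4 is the maximum.

4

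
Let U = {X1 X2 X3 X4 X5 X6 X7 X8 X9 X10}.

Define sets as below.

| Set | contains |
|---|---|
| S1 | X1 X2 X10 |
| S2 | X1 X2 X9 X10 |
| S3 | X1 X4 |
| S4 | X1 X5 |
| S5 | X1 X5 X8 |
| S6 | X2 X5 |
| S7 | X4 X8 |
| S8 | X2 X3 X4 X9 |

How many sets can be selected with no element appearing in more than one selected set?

S3, S6 are pairwise disjoint (S3={X1,X4}; S6={X2,X5}).
Every remaining set overlaps one of these, and no 3 of the listed sets are pairwise disjoint, so 2 is the maximum.

2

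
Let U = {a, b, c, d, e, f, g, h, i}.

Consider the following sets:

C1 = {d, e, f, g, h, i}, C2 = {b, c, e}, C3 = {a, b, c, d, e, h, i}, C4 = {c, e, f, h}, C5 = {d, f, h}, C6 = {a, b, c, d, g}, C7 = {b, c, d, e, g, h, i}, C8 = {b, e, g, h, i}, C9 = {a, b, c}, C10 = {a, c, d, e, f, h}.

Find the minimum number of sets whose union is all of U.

2

C1 and C9 cover everything between them: the union {a, b, c, d, e, f, g, h, i} is all of U.
No single set has all 9 points (the largest, C3, has 7), so 2 is optimal.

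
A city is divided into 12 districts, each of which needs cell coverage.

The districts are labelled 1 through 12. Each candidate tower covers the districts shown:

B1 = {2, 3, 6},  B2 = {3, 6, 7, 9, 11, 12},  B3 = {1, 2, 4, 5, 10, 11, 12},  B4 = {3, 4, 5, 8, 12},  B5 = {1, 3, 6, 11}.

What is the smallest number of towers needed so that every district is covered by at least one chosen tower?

B2 and B3 and B4 together: B2 ∪ B3 ∪ B4 = {1, 2, 3, 4, 5, 6, 7, 8, 9, 10, 11, 12} — every district is covered.
Only B2 contains 7, so B2 is forced; the remaining 6 districts need at least 2 more towers (each remaining tower adds at most 5) — so at least 3 towers are needed, and 3 is optimal.

3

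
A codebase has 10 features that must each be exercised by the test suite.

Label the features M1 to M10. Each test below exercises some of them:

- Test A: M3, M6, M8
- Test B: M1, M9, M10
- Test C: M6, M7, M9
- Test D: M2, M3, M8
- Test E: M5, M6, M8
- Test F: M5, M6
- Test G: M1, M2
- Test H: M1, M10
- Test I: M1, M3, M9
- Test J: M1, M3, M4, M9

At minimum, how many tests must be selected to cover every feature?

5

Take {B, C, E, G, J}. Their union is {M1, M2, M3, M4, M5, M6, M7, M8, M9, M10}, which is all 10 features.
No 4 of the 10 tests cover everything (all 210 combinations miss at least one feature), so 5 is optimal.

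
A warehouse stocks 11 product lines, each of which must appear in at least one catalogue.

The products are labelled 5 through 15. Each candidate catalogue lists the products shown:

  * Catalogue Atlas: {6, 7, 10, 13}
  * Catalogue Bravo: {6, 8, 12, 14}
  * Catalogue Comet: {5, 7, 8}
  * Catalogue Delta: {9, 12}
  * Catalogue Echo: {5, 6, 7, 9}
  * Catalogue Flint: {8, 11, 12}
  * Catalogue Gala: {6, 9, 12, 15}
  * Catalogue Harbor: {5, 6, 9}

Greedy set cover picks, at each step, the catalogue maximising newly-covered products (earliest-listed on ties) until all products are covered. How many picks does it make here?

Greedy: pick Atlas (covers 4 new) → pick Bravo (covers 3 new) → pick Echo (covers 2 new) → pick Flint (covers 1 new) → pick Gala (covers 1 new). Total picks: 5.

5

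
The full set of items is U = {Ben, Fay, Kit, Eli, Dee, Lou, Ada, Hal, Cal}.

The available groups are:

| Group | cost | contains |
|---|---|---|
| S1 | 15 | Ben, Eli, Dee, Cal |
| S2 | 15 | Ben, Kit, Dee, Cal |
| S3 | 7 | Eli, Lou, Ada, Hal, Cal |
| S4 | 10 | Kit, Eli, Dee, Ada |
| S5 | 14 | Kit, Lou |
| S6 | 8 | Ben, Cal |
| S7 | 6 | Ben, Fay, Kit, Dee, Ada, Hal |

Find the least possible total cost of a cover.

13

S3, S7 together cover every item (S3 ∪ S7 = {Ben, Fay, Kit, Eli, Dee, Lou, Ada, Hal, Cal}); total cost 7 + 6 = 13.
No covering selection has total cost below 13.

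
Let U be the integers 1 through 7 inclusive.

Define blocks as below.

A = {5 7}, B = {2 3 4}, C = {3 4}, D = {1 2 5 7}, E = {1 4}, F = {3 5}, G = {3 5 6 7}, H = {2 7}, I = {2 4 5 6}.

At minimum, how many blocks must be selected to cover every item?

3

C and D and G together: C ∪ D ∪ G = {1, 2, 3, 4, 5, 6, 7} — every item is covered.
No 2 of the 9 blocks cover everything (all 36 combinations miss at least one item), so 3 is optimal.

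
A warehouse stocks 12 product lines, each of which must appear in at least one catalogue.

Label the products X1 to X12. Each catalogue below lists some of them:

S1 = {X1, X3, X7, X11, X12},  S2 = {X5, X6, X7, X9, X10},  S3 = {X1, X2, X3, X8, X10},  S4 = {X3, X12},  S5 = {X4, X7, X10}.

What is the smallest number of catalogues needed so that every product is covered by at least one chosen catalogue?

Take {S1, S2, S3, S5}. Their union is {X1, X2, X3, X4, X5, X6, X7, X8, X9, X10, X11, X12}, which is all 12 products.
Only S5 contains X4, so S5 is forced; the remaining 9 products need at least 3 more catalogues (each remaining catalogue adds at most 4) — so at least 4 catalogues are needed, and 4 is optimal.

4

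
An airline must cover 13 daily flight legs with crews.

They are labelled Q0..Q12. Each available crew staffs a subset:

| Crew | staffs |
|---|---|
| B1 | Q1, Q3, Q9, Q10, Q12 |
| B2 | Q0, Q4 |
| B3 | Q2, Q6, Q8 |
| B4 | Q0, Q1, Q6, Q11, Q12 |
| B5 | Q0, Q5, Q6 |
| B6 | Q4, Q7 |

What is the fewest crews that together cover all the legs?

5

B1 and B3 and B4 and B5 and B6 together: B1 ∪ B3 ∪ B4 ∪ B5 ∪ B6 = {Q0, Q1, Q2, Q3, Q4, Q5, Q6, Q7, Q8, Q9, Q10, Q11, Q12} — every leg is covered.
No 4 of the 6 crews cover everything (all 15 combinations miss at least one leg), so 5 is optimal.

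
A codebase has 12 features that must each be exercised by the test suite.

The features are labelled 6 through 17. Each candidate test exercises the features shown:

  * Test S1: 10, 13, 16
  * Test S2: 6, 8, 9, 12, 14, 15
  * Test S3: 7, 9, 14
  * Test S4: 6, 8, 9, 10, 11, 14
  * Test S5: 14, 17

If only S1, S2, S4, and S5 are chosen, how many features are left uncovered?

Union of S1, S2, S4, S5 = {6, 8, 9, 10, 11, 12, 13, 14, 15, 16, 17}.
Not covered: 7 — 1 feature.

1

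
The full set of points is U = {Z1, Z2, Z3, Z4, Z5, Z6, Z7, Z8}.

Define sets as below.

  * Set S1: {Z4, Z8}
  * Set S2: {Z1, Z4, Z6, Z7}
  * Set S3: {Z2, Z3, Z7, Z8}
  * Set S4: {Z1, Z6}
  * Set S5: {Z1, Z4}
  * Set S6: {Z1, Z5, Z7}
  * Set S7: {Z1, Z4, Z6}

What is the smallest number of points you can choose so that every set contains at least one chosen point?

H = {Z1, Z8} meets every set (each contains at least one member of H), and |H| = 2.
The sets S3, S5 are pairwise disjoint, so any hitting set needs a separate point for each — at least 2. Hence 2 is optimal.

2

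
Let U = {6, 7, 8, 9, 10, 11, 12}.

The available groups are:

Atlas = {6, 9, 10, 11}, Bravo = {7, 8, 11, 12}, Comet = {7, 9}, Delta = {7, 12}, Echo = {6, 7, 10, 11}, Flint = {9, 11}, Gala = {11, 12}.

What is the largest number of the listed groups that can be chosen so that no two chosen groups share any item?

Atlas, Delta are pairwise disjoint (Atlas={6,9,10,11}; Delta={7,12}).
Every remaining group overlaps one of these, and no 3 of the listed groups are pairwise disjoint, so 2 is the maximum.

2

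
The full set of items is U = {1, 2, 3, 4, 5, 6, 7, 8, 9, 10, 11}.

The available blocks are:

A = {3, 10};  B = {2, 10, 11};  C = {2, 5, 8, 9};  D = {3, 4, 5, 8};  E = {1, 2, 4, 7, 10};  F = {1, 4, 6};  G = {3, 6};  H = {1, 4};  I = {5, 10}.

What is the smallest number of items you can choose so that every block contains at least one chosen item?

4

Take T = {1, 3, 8, 10}. Each listed block contains at least one of these, so T is a hitting set of size 4.
No choice of 3 items meets every block, so 4 is the minimum.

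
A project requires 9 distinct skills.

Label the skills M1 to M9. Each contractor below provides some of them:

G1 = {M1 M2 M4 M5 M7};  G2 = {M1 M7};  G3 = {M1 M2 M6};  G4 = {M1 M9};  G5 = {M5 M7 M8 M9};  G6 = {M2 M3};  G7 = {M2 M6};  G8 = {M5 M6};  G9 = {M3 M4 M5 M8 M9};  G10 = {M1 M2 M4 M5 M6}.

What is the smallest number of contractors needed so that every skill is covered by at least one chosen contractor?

G1 and G9 and G10 together: G1 ∪ G9 ∪ G10 = {M1, M2, M3, M4, M5, M6, M7, M8, M9} — every skill is covered.
No 2 of the 10 contractors cover everything (all 45 combinations miss at least one skill), so 3 is optimal.

3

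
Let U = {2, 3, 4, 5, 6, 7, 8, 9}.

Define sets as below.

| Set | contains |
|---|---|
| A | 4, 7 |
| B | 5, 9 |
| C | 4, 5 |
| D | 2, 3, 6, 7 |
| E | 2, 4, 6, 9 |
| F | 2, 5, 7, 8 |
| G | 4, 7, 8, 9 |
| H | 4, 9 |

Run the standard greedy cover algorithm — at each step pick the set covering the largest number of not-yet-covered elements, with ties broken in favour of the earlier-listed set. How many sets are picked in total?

Greedy: pick D (covers 4 new) → pick G (covers 3 new) → pick B (covers 1 new). Total picks: 3.

3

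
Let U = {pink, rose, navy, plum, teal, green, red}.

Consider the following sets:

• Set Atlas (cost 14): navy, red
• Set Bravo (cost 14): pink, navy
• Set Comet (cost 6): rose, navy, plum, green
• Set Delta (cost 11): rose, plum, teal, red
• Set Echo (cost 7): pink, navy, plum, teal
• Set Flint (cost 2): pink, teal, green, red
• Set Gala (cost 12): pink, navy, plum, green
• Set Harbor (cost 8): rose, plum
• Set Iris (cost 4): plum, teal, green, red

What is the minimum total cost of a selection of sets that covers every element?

8

Comet, Flint together cover every element (Comet ∪ Flint = {pink, rose, navy, plum, teal, green, red}); total cost 6 + 2 = 8.
No covering selection has total cost below 8.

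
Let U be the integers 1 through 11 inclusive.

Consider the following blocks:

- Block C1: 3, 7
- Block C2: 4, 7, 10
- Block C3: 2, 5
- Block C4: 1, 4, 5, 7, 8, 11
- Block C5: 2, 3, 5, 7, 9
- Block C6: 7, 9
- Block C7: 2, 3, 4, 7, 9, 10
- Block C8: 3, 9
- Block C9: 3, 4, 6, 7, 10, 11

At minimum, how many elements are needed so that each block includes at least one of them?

H = {5, 7, 9} meets every block (each contains at least one member of H), and |H| = 3.
The blocks C2, C3, C8 are pairwise disjoint, so any hitting set needs a separate element for each — at least 3. Hence 3 is optimal.

3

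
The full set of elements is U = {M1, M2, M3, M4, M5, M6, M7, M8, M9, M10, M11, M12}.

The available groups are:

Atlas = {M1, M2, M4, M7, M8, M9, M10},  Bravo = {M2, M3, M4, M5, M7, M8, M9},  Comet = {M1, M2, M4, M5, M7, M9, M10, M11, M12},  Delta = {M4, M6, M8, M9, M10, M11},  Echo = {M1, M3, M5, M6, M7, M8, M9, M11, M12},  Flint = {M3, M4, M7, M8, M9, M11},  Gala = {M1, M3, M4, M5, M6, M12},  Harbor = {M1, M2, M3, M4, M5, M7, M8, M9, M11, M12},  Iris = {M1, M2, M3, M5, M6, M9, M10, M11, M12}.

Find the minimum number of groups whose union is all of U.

2

Atlas and Echo together: Atlas ∪ Echo = {M1, M2, M3, M4, M5, M6, M7, M8, M9, M10, M11, M12} — every element is covered.
No single group has all 12 elements (the largest, Harbor, has 10), so 2 is optimal.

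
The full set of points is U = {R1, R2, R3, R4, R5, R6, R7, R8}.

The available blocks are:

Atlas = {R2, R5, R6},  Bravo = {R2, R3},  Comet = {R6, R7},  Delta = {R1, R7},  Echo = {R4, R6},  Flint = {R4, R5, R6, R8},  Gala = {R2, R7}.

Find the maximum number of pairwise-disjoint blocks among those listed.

3

Bravo, Delta, Flint are pairwise disjoint (Bravo={R2,R3}; Delta={R1,R7}; Flint={R4,R5,R6,R8}).
Every remaining block overlaps one of these, and no 4 of the listed blocks are pairwise disjoint, so 3 is the maximum.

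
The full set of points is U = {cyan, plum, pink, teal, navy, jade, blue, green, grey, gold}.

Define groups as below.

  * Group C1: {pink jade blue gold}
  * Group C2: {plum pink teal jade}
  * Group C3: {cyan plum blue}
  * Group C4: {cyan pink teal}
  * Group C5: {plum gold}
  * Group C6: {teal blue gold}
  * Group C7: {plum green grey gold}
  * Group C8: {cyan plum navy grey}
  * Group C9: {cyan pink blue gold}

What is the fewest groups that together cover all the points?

C1 and C4 and C7 and C8 together: C1 ∪ C4 ∪ C7 ∪ C8 = {cyan, plum, pink, teal, navy, jade, blue, green, grey, gold} — every point is covered.
No 3 of the 9 groups cover everything (all 84 combinations miss at least one point), so 4 is optimal.

4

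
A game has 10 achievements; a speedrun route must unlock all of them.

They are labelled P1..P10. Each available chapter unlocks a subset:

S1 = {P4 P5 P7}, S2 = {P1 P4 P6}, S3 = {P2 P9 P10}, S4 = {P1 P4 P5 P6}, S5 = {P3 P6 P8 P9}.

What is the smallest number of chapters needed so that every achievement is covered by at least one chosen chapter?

Take {S1, S3, S4, S5}. Their union is {P1, P2, P3, P4, P5, P6, P7, P8, P9, P10}, which is all 10 achievements.
No 3 of the 5 chapters cover everything (all 10 combinations miss at least one achievement), so 4 is optimal.

4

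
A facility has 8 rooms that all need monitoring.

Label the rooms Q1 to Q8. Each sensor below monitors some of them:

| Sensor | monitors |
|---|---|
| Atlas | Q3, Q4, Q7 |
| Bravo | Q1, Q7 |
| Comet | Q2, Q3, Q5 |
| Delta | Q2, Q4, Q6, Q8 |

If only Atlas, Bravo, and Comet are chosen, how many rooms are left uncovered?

Union of Atlas, Bravo, Comet = {Q1, Q2, Q3, Q4, Q5, Q7}.
Not covered: Q6, Q8 — 2 rooms.

2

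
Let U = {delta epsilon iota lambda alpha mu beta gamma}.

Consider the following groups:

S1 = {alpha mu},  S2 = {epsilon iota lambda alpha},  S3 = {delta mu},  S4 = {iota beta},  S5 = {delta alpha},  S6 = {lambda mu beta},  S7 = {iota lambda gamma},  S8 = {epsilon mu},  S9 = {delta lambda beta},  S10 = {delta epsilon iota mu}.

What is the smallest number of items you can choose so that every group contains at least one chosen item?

Take H = {delta, iota, mu}. Each listed group contains at least one of these, so H is a hitting set of size 3.
The groups S4, S5, S8 are pairwise disjoint, so any hitting set needs a separate item for each — at least 3. Hence 3 is optimal.

3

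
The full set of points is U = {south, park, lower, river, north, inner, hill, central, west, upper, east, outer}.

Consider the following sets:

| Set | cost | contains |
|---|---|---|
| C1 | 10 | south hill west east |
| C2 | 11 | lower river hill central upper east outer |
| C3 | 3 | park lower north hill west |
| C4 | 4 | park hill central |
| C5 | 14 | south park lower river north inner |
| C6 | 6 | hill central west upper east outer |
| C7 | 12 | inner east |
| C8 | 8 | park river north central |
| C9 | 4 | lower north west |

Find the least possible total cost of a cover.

20

C5, C6 together cover every point (C5 ∪ C6 = {south, park, lower, river, north, inner, hill, central, west, upper, east, outer}); total cost 14 + 6 = 20.
The greedy pick C3, C6, C5 costs 23; no covering selection beats 20.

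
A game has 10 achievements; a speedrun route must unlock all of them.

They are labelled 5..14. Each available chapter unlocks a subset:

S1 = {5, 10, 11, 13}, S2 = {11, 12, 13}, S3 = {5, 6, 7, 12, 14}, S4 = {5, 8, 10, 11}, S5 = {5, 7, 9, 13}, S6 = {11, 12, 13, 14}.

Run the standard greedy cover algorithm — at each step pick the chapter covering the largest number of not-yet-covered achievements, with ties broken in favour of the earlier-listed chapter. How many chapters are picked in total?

4

Greedy: pick S3 (covers 5 new) → pick S1 (covers 3 new) → pick S4 (covers 1 new) → pick S5 (covers 1 new). Total picks: 4.
(The true minimum cover uses only 3 chapters, so greedy is not optimal here.)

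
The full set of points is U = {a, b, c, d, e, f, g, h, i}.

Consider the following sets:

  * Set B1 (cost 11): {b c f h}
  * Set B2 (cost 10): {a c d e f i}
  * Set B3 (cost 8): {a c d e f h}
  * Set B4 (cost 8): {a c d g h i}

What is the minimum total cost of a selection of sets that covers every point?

27

B1, B3, B4 together cover every point (B1 ∪ B3 ∪ B4 = {a, b, c, d, e, f, g, h, i}); total cost 11 + 8 + 8 = 27.
No covering selection has total cost below 27.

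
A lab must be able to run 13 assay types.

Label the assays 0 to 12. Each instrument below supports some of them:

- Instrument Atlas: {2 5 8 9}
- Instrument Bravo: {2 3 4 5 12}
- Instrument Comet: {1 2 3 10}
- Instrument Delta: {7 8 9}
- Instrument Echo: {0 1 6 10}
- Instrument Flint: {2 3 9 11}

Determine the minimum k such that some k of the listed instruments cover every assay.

4

Bravo and Delta and Echo and Flint together: Bravo ∪ Delta ∪ Echo ∪ Flint = {0, 1, 2, 3, 4, 5, 6, 7, 8, 9, 10, 11, 12} — every assay is covered.
Only Flint contains 11, so Flint is forced; the remaining 9 assays need at least 3 more instruments (each remaining instrument adds at most 4) — so at least 4 instruments are needed, and 4 is optimal.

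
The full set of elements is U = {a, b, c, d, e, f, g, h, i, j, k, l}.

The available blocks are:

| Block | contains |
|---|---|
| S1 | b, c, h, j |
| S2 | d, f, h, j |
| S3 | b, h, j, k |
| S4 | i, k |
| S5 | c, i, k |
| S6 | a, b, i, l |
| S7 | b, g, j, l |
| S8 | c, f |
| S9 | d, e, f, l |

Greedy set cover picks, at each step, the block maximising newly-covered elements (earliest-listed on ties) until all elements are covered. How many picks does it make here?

Greedy: pick S1 (covers 4 new) → pick S9 (covers 4 new) → pick S4 (covers 2 new) → pick S6 (covers 1 new) → pick S7 (covers 1 new). Total picks: 5.

5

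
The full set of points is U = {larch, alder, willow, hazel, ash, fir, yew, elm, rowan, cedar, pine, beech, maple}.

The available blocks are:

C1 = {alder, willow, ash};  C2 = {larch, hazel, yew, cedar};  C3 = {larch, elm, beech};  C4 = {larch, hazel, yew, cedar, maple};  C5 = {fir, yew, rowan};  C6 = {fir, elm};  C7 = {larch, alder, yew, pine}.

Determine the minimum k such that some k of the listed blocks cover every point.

5

C1 and C3 and C4 and C5 and C7 together: C1 ∪ C3 ∪ C4 ∪ C5 ∪ C7 = {larch, alder, willow, hazel, ash, fir, yew, elm, rowan, cedar, pine, beech, maple} — every point is covered.
No 4 of the 7 blocks cover everything (all 35 combinations miss at least one point), so 5 is optimal.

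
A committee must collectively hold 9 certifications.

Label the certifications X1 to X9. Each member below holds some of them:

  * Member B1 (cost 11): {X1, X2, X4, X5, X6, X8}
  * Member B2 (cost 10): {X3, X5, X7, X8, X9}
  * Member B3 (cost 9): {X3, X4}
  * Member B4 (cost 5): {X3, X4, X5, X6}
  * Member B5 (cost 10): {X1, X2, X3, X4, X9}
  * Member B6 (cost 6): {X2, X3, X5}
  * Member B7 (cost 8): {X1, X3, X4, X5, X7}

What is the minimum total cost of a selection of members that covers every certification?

21

B1, B2 together cover every certification (B1 ∪ B2 = {X1, X2, X3, X4, X5, X6, X7, X8, X9}); total cost 11 + 10 = 21.
The greedy pick B4, B2, B5 costs 25; no covering selection beats 21.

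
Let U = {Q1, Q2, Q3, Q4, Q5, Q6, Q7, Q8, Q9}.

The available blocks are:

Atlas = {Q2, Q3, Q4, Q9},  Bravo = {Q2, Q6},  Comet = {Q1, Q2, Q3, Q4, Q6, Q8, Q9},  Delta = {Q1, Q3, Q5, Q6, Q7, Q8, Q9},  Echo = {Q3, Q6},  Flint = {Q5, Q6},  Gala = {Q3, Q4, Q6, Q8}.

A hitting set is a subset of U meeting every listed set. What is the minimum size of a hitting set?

2

Take H = {Q6, Q9}. Each listed block contains at least one of these, so H is a hitting set of size 2.
The blocks Atlas, Flint are pairwise disjoint, so any hitting set needs a separate element for each — at least 2. Hence 2 is optimal.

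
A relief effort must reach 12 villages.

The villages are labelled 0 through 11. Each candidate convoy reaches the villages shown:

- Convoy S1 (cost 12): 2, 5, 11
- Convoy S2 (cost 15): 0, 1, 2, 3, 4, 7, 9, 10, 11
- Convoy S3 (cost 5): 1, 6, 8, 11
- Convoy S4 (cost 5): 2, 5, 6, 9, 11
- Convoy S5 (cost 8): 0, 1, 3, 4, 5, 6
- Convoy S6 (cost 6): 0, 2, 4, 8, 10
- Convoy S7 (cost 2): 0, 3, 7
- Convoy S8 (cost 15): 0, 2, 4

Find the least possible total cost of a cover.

S3, S4, S6, S7 together cover every village (S3 ∪ S4 ∪ S6 ∪ S7 = {0, 1, 2, 3, 4, 5, 6, 7, 8, 9, 10, 11}); total cost 5 + 5 + 6 + 2 = 18.
No covering selection has total cost below 18.

18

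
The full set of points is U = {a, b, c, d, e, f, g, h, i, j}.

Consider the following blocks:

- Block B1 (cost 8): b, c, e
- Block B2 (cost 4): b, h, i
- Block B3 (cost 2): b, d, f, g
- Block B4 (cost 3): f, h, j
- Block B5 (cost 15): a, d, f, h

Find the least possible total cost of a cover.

B1, B2, B3, B4, B5 together cover every point (B1 ∪ B2 ∪ B3 ∪ B4 ∪ B5 = {a, b, c, d, e, f, g, h, i, j}); total cost 8 + 4 + 2 + 3 + 15 = 32.
No covering selection has total cost below 32.

32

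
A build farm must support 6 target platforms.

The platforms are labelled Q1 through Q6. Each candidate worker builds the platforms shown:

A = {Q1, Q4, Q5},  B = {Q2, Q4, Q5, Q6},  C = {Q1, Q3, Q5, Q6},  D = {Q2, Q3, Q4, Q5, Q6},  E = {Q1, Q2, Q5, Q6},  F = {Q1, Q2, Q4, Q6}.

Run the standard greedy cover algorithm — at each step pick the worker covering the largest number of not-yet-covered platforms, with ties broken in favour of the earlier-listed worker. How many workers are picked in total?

2

Greedy: pick D (covers 5 new) → pick A (covers 1 new). Total picks: 2.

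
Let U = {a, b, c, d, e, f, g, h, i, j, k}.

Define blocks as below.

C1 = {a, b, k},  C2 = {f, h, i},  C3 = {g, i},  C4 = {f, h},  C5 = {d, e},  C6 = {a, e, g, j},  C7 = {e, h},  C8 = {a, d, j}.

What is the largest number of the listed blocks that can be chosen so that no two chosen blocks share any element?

4

C1, C3, C4, C5 are pairwise disjoint (C1={a,b,k}; C3={g,i}; C4={f,h}; C5={d,e}).
Every remaining block overlaps one of these, and no 5 of the listed blocks are pairwise disjoint, so 4 is the maximum.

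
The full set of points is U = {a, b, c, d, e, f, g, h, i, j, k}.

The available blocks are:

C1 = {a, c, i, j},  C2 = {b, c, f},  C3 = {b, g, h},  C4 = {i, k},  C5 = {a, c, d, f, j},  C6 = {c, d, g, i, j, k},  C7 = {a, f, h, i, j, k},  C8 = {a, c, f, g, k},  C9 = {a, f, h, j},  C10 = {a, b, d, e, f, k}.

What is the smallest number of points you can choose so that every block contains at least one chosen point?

3

Take T = {a, b, k}. Each listed block contains at least one of these, so T is a hitting set of size 3.
The blocks C3, C4, C5 are pairwise disjoint, so any hitting set needs a separate point for each — at least 3. Hence 3 is optimal.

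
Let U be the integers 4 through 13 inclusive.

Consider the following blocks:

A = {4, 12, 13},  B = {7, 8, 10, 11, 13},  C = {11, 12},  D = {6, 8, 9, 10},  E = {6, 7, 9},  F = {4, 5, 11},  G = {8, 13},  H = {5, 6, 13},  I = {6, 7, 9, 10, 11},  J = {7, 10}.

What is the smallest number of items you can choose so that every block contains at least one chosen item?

T = {6, 7, 11, 13} meets every block (each contains at least one member of T), and |T| = 4.
No choice of 3 items meets every block, so 4 is the minimum.

4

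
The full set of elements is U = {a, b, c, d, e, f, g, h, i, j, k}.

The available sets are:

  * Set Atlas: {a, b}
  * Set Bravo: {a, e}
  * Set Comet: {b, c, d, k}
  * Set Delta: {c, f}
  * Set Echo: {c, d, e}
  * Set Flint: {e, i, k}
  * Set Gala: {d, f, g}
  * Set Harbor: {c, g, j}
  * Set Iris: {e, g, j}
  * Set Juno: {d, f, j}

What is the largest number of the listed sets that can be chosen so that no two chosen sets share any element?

3

Atlas, Delta, Flint are pairwise disjoint (Atlas={a,b}; Delta={c,f}; Flint={e,i,k}).
Every remaining set overlaps one of these, and no 4 of the listed sets are pairwise disjoint, so 3 is the maximum.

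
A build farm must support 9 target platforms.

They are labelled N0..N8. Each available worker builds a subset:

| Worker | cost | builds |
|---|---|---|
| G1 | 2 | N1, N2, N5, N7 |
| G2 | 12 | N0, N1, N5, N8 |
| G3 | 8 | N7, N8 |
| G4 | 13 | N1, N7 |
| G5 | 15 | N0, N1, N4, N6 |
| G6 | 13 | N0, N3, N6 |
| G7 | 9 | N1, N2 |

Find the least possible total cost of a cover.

G1, G3, G5, G6 together cover every platform (G1 ∪ G3 ∪ G5 ∪ G6 = {N0, N1, N2, N3, N4, N5, N6, N7, N8}); total cost 2 + 8 + 15 + 13 = 38.
No covering selection has total cost below 38.

38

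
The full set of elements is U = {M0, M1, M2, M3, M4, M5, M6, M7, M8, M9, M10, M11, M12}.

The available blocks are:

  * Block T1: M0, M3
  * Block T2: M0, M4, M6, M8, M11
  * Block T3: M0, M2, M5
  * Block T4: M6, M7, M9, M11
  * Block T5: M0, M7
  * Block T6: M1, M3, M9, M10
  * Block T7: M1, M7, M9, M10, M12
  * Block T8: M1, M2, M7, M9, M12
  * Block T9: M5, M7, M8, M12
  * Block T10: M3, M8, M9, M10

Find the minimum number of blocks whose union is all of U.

4

Take {T2, T3, T7, T10}. Their union is {M0, M1, M2, M3, M4, M5, M6, M7, M8, M9, M10, M11, M12}, which is all 13 elements.
No 3 of the 10 blocks cover everything (all 120 combinations miss at least one element), so 4 is optimal.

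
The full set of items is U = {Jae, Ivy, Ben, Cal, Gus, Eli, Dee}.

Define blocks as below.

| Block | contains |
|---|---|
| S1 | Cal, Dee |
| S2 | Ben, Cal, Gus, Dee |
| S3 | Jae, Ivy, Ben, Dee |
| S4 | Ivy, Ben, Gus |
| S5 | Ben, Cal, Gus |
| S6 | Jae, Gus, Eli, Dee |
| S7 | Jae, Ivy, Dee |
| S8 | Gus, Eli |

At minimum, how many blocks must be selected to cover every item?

S2, S6, and S7 cover everything between them: the union {Jae, Ivy, Ben, Cal, Gus, Eli, Dee} is all of U.
No 2 of the 8 blocks cover everything (all 28 combinations miss at least one item), so 3 is optimal.

3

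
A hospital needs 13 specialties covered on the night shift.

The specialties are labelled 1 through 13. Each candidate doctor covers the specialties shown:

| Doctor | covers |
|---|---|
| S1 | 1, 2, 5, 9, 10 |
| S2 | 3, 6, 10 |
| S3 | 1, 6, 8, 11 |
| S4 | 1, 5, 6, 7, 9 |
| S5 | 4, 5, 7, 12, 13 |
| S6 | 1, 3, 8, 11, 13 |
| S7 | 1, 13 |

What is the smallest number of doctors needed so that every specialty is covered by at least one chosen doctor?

Take {S1, S3, S5, S6}. Their union is {1, 2, 3, 4, 5, 6, 7, 8, 9, 10, 11, 12, 13}, which is all 13 specialties.
No 3 of the 7 doctors cover everything (all 35 combinations miss at least one specialty), so 4 is optimal.

4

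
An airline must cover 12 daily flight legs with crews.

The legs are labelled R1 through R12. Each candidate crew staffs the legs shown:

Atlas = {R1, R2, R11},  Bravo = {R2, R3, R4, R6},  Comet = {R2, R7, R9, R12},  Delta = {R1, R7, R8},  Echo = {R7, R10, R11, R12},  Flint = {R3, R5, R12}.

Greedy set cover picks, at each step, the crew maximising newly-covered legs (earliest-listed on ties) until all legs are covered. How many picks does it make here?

5

Greedy: pick Bravo (covers 4 new) → pick Echo (covers 4 new) → pick Delta (covers 2 new) → pick Comet (covers 1 new) → pick Flint (covers 1 new). Total picks: 5.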